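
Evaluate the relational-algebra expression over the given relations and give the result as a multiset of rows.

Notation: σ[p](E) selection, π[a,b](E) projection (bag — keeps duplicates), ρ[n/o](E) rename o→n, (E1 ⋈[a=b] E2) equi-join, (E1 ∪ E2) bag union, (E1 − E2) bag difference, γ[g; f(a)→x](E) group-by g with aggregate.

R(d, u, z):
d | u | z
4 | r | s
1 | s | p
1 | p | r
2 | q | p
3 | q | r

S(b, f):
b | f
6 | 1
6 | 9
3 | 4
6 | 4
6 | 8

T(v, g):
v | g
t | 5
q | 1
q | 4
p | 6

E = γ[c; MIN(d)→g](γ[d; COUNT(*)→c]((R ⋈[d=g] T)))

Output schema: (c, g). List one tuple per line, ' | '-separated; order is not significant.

Row counts bottom-up:
  R → 5
  T → 4
  (R ⋈[d=g] T) → 3
  γ[d; COUNT(*)→c]((R ⋈[d=g] T)) → 2
  γ[c; MIN(d)→g](γ[d; COUNT(*)→c]((R ⋈[d=g] T))) → 2

== RESULT ==
c | g
1 | 4
2 | 1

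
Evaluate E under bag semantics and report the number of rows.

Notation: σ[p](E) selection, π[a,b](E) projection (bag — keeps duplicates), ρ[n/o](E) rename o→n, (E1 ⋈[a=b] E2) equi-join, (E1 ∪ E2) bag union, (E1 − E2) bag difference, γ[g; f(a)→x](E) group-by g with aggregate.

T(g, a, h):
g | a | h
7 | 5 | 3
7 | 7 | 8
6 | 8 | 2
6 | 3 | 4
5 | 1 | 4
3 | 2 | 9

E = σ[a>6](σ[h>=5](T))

Subexpression sizes:
  T → 6
  σ[h>=5](T) → 2
  σ[a>6](σ[h>=5](T)) → 1

|E| = 1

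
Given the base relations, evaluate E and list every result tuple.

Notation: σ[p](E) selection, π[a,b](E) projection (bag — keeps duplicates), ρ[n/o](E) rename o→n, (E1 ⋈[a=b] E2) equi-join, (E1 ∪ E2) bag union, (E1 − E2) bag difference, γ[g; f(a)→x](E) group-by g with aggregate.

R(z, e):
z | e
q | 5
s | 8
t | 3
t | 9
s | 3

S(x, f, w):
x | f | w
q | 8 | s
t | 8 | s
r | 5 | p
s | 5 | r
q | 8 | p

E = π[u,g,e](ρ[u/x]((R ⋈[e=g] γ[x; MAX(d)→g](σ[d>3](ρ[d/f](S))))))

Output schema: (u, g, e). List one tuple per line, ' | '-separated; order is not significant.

Row counts bottom-up:
  R → 5
  S → 5
  ρ[d/f](S) → 5
  σ[d>3](ρ[d/f](S)) → 5
  γ[x; MAX(d)→g](σ[d>3](ρ[d/f](S))) → 4
  (R ⋈[e=g] γ[x; MAX(d)→g](σ[d>3](ρ[d/f](S)))) → 4
  ρ[u/x]((R ⋈[e=g] γ[x; MAX(d)→g](σ[d>3](ρ[d/f](S))))) → 4
  π[u,g,e](ρ[u/x]((R ⋈[e=g] γ[x; MAX(d)→g](σ[d>3](ρ[d/f](S)))))) → 4

== RESULT ==
u | g | e
q | 8 | 8
r | 5 | 5
s | 5 | 5
t | 8 | 8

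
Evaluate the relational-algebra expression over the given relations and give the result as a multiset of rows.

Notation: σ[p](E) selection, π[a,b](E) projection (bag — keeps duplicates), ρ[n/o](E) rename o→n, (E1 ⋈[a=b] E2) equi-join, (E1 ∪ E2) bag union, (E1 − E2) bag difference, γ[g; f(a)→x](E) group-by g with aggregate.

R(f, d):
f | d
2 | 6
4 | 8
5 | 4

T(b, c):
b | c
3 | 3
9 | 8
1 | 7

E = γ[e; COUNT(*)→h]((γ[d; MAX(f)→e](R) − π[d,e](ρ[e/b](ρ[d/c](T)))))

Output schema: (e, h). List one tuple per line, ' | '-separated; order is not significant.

Row counts bottom-up:
  R → 3
  γ[d; MAX(f)→e](R) → 3
  T → 3
  ρ[d/c](T) → 3
  ρ[e/b](ρ[d/c](T)) → 3
  π[d,e](ρ[e/b](ρ[d/c](T))) → 3
  (γ[d; MAX(f)→e](R) − π[d,e](ρ[e/b](ρ[d/c](T)))) → 3
  γ[e; COUNT(*)→h]((γ[d; MAX(f)→e](R) − π[d,e](ρ[e/b](ρ[d/c](T))))) → 3

== RESULT ==
e | h
2 | 1
4 | 1
5 | 1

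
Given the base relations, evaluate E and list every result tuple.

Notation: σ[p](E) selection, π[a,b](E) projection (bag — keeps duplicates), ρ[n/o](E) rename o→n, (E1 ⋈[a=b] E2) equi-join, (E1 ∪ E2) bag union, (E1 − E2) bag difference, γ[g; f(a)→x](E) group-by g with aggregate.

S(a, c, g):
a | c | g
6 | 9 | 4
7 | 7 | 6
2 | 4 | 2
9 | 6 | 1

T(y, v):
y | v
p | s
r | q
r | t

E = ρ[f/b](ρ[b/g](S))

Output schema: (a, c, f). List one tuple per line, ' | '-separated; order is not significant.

Subexpression sizes:
  S → 4
  ρ[b/g](S) → 4
  ρ[f/b](ρ[b/g](S)) → 4

== RESULT ==
a | c | f
2 | 4 | 2
6 | 9 | 4
7 | 7 | 6
9 | 6 | 1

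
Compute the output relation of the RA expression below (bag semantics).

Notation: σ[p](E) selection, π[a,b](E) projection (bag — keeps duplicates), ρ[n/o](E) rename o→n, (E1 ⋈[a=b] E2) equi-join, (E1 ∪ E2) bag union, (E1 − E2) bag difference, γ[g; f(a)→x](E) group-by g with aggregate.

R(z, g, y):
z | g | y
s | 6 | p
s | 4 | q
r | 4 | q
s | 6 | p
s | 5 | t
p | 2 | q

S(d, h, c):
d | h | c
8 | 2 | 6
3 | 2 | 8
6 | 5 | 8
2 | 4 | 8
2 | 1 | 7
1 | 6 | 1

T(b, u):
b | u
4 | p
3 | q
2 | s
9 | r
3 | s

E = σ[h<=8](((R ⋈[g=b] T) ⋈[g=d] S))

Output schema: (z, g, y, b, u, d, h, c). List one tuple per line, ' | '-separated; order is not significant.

Per-node cardinality:
  R → 6
  T → 5
  (R ⋈[g=b] T) → 3
  S → 6
  ((R ⋈[g=b] T) ⋈[g=d] S) → 2
  σ[h<=8](((R ⋈[g=b] T) ⋈[g=d] S)) → 2

== RESULT ==
z | g | y | b | u | d | h | c
p | 2 | q | 2 | s | 2 | 1 | 7
p | 2 | q | 2 | s | 2 | 4 | 8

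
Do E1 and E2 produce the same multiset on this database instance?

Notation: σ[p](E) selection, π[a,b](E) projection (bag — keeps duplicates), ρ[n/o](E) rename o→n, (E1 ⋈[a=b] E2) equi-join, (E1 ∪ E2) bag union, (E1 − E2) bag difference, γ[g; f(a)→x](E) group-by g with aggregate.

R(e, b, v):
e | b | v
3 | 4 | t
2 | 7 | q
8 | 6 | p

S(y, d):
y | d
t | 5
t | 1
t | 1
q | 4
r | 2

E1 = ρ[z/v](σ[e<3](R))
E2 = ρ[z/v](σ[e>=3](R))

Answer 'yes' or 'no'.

E1 per-node cardinality:
  R → 3
  σ[e<3](R) → 1
  ρ[z/v](σ[e<3](R)) → 1
E2 per-node cardinality:
  R → 3
  σ[e>=3](R) → 2
  ρ[z/v](σ[e>=3](R)) → 2

E1 result:
e | b | z
2 | 7 | q
E2 result:
e | b | z
3 | 4 | t
8 | 6 | p
Witness: (3, 4, 't') appears 0× in E1 but 1× in E2.

no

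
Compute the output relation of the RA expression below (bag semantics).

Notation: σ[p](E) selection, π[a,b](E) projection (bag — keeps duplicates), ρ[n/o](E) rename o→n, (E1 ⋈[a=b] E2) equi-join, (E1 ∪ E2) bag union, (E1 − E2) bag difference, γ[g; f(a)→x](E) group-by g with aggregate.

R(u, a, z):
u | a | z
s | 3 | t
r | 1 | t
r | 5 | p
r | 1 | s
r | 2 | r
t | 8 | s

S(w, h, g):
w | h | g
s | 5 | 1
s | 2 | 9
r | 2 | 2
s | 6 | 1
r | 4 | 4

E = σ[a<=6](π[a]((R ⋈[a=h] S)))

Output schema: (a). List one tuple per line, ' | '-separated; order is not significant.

Row counts bottom-up:
  R → 6
  S → 5
  (R ⋈[a=h] S) → 3
  π[a]((R ⋈[a=h] S)) → 3
  σ[a<=6](π[a]((R ⋈[a=h] S))) → 3

== RESULT ==
a
2
2
5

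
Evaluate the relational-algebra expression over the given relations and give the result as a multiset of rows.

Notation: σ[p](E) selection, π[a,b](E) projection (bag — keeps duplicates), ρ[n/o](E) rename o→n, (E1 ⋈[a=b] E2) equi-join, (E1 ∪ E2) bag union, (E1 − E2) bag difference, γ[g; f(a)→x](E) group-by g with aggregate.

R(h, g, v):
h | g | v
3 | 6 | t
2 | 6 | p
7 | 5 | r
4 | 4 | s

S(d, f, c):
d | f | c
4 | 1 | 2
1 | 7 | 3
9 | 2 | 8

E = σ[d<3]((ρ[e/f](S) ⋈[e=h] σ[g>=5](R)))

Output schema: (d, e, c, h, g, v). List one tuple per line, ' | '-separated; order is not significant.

Per-node cardinality:
  S → 3
  ρ[e/f](S) → 3
  R → 4
  σ[g>=5](R) → 3
  (ρ[e/f](S) ⋈[e=h] σ[g>=5](R)) → 2
  σ[d<3]((ρ[e/f](S) ⋈[e=h] σ[g>=5](R))) → 1

== RESULT ==
d | e | c | h | g | v
1 | 7 | 3 | 7 | 5 | r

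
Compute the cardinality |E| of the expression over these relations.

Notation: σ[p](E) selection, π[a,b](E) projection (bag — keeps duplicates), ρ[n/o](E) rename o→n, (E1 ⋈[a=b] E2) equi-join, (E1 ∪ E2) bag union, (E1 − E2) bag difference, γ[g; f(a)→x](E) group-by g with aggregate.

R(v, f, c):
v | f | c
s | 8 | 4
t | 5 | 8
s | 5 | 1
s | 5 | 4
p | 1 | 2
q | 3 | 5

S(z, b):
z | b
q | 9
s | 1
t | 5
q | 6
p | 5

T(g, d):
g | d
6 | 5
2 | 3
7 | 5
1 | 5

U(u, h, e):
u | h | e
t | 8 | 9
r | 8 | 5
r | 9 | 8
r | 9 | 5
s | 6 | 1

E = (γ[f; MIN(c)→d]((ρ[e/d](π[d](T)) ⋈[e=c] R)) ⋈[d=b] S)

Subexpression sizes:
  T → 4
  π[d](T) → 4
  ρ[e/d](π[d](T)) → 4
  R → 6
  (ρ[e/d](π[d](T)) ⋈[e=c] R) → 3
  γ[f; MIN(c)→d]((ρ[e/d](π[d](T)) ⋈[e=c] R)) → 1
  S → 5
  (γ[f; MIN(c)→d]((ρ[e/d](π[d](T)) ⋈[e=c] R)) ⋈[d=b] S) → 2

|E| = 2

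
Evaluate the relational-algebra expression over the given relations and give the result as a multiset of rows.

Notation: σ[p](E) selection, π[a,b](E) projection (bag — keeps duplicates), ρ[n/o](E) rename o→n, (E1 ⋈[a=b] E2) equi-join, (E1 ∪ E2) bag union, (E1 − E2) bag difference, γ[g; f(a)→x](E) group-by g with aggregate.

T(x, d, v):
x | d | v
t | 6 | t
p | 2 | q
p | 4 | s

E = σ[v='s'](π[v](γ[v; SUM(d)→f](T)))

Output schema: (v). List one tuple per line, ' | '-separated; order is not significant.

Row counts bottom-up:
  T → 3
  γ[v; SUM(d)→f](T) → 3
  π[v](γ[v; SUM(d)→f](T)) → 3
  σ[v='s'](π[v](γ[v; SUM(d)→f](T))) → 1

== RESULT ==
v
s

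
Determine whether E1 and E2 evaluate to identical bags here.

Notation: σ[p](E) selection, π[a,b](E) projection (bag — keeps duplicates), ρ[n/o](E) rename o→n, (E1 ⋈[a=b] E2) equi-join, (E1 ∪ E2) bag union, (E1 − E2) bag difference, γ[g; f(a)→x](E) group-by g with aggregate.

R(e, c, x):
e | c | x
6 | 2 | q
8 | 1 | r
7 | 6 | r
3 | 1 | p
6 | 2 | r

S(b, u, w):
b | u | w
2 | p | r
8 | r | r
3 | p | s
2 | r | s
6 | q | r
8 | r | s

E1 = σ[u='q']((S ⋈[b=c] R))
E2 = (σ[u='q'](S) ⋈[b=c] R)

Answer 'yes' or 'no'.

E1 stepwise |·|:
  S → 6
  R → 5
  (S ⋈[b=c] R) → 5
  σ[u='q']((S ⋈[b=c] R)) → 1
E2 stepwise |·|:
  S → 6
  σ[u='q'](S) → 1
  R → 5
  (σ[u='q'](S) ⋈[b=c] R) → 1

E1 and E2 produce the same multiset:
b | u | w | e | c | x
6 | q | r | 7 | 6 | r

yes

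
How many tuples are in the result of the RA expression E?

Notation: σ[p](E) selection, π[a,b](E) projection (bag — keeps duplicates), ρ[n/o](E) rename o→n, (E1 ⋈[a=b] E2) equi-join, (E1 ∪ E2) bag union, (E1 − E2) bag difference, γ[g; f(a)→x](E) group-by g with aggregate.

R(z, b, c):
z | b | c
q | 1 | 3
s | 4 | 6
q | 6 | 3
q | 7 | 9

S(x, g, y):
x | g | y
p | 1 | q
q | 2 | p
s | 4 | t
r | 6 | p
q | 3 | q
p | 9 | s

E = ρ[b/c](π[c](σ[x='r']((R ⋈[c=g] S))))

Subexpression sizes:
  R → 4
  S → 6
  (R ⋈[c=g] S) → 4
  σ[x='r']((R ⋈[c=g] S)) → 1
  π[c](σ[x='r']((R ⋈[c=g] S))) → 1
  ρ[b/c](π[c](σ[x='r']((R ⋈[c=g] S)))) → 1

|E| = 1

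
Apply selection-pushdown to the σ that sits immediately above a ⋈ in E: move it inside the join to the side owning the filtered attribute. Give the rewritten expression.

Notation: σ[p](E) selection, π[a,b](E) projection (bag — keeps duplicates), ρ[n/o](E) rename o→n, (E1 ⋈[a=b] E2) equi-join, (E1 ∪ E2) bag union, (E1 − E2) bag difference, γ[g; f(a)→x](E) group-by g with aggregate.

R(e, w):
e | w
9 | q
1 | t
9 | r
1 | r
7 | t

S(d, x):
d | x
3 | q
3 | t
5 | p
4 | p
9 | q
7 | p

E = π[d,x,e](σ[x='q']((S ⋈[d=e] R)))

σ filters on x, owned by the left side.
E' = π[d,x,e]((σ[x='q'](S) ⋈[d=e] R))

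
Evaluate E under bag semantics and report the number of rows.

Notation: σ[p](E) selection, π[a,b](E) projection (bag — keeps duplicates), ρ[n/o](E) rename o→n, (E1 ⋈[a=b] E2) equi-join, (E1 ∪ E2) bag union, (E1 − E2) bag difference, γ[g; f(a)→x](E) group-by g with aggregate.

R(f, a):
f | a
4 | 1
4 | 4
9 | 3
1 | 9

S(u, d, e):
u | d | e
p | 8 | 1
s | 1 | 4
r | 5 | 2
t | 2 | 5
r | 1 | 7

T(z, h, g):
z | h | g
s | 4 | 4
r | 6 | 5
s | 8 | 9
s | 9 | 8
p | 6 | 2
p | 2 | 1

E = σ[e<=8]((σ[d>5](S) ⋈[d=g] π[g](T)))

Stepwise |·|:
  S → 5
  σ[d>5](S) → 1
  T → 6
  π[g](T) → 6
  (σ[d>5](S) ⋈[d=g] π[g](T)) → 1
  σ[e<=8]((σ[d>5](S) ⋈[d=g] π[g](T))) → 1

|E| = 1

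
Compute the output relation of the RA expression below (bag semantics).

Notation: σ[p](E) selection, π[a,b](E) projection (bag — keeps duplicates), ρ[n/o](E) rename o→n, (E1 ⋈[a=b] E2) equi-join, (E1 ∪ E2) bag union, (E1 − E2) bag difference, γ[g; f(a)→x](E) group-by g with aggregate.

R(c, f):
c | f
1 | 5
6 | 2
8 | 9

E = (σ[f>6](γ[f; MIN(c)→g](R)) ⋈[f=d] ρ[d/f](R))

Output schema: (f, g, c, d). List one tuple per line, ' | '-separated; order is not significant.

Stepwise |·|:
  R → 3
  γ[f; MIN(c)→g](R) → 3
  σ[f>6](γ[f; MIN(c)→g](R)) → 1
  R → 3
  ρ[d/f](R) → 3
  (σ[f>6](γ[f; MIN(c)→g](R)) ⋈[f=d] ρ[d/f](R)) → 1

== RESULT ==
f | g | c | d
9 | 8 | 8 | 9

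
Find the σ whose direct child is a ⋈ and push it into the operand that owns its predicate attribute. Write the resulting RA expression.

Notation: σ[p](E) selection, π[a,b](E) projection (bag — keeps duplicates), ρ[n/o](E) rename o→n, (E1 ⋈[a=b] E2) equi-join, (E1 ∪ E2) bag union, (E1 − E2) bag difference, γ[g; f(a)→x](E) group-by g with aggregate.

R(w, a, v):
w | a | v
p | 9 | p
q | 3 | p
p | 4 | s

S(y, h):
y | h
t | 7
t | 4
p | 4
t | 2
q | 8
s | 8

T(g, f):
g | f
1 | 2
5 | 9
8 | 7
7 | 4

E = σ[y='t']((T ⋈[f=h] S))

σ filters on y, owned by the right side.
E' = (T ⋈[f=h] σ[y='t'](S))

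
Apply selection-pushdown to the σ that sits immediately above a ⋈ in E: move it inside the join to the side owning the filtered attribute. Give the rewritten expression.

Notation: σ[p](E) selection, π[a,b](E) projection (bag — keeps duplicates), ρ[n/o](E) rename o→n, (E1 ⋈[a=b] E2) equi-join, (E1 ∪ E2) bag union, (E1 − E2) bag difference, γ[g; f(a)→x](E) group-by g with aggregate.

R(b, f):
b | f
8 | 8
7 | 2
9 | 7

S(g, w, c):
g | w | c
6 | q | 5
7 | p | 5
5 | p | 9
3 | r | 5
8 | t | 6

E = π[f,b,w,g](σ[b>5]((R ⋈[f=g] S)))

σ filters on b, owned by the left side.
E' = π[f,b,w,g]((σ[b>5](R) ⋈[f=g] S))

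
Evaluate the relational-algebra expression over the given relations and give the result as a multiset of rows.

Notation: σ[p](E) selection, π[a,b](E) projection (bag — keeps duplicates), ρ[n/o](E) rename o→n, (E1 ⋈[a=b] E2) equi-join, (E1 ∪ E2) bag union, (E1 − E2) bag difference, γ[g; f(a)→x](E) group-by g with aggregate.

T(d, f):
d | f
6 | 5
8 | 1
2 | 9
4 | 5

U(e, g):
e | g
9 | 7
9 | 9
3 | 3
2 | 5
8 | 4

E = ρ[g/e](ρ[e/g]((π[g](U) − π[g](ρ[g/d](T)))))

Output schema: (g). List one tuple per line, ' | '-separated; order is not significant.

Row counts bottom-up:
  U → 5
  π[g](U) → 5
  T → 4
  ρ[g/d](T) → 4
  π[g](ρ[g/d](T)) → 4
  (π[g](U) − π[g](ρ[g/d](T))) → 4
  ρ[e/g]((π[g](U) − π[g](ρ[g/d](T)))) → 4
  ρ[g/e](ρ[e/g]((π[g](U) − π[g](ρ[g/d](T))))) → 4

== RESULT ==
g
3
5
7
9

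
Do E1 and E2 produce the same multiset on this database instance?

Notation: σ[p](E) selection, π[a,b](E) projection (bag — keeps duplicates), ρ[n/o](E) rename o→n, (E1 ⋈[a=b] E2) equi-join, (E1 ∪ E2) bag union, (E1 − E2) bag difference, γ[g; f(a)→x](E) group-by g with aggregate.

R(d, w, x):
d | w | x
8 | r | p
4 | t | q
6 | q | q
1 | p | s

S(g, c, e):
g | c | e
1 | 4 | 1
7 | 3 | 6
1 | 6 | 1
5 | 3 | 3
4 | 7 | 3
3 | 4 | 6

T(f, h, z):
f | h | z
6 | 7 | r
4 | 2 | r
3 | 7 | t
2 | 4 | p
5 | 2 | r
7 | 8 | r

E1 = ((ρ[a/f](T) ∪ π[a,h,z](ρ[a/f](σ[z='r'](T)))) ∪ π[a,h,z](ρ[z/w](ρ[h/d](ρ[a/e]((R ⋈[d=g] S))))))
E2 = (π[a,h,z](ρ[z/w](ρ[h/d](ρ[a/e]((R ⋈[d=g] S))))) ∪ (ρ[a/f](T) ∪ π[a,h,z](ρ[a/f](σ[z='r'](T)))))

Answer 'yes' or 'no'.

E1 subexpression sizes:
  T → 6
  ρ[a/f](T) → 6
  T → 6
  σ[z='r'](T) → 4
  ρ[a/f](σ[z='r'](T)) → 4
  π[a,h,z](ρ[a/f](σ[z='r'](T))) → 4
  (ρ[a/f](T) ∪ π[a,h,z](ρ[a/f](σ[z='r'](T)))) → 10
  R → 4
  S → 6
  (R ⋈[d=g] S) → 3
  ρ[a/e]((R ⋈[d=g] S)) → 3
  ρ[h/d](ρ[a/e]((R ⋈[d=g] S))) → 3
  ρ[z/w](ρ[h/d](ρ[a/e]((R ⋈[d=g] S)))) → 3
  π[a,h,z](ρ[z/w](ρ[h/d](ρ[a/e]((R ⋈[d=g] S))))) → 3
  ((ρ[a/f](T) ∪ π[a,h,z](ρ[a/f](σ[z='r'](T)))) ∪ π[a,h,z](ρ[z/w](ρ[h/d](ρ[a/e]((R ⋈[d=g] S)))))) → 13
E2 subexpression sizes:
  R → 4
  S → 6
  (R ⋈[d=g] S) → 3
  ρ[a/e]((R ⋈[d=g] S)) → 3
  ρ[h/d](ρ[a/e]((R ⋈[d=g] S))) → 3
  ρ[z/w](ρ[h/d](ρ[a/e]((R ⋈[d=g] S)))) → 3
  π[a,h,z](ρ[z/w](ρ[h/d](ρ[a/e]((R ⋈[d=g] S))))) → 3
  T → 6
  ρ[a/f](T) → 6
  T → 6
  σ[z='r'](T) → 4
  ρ[a/f](σ[z='r'](T)) → 4
  π[a,h,z](ρ[a/f](σ[z='r'](T))) → 4
  (ρ[a/f](T) ∪ π[a,h,z](ρ[a/f](σ[z='r'](T)))) → 10
  (π[a,h,z](ρ[z/w](ρ[h/d](ρ[a/e]((R ⋈[d=g] S))))) ∪ (ρ[a/f](T) ∪ π[a,h,z](ρ[a/f](σ[z='r'](T))))) → 13

E1 and E2 produce the same multiset:
a | h | z
1 | 1 | p
1 | 1 | p
2 | 4 | p
3 | 4 | t
3 | 7 | t
4 | 2 | r
4 | 2 | r
5 | 2 | r
5 | 2 | r
6 | 7 | r
6 | 7 | r
7 | 8 | r
7 | 8 | r

yes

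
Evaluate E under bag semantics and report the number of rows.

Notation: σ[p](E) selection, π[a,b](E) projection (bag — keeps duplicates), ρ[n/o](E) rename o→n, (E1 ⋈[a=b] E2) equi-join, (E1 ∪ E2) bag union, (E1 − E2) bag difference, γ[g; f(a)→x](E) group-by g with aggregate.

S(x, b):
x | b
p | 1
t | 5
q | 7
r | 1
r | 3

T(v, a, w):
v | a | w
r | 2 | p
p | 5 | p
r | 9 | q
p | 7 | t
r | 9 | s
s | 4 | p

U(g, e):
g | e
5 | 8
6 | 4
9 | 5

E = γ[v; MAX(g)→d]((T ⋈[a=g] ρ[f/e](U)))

Stepwise |·|:
  T → 6
  U → 3
  ρ[f/e](U) → 3
  (T ⋈[a=g] ρ[f/e](U)) → 3
  γ[v; MAX(g)→d]((T ⋈[a=g] ρ[f/e](U))) → 2

|E| = 2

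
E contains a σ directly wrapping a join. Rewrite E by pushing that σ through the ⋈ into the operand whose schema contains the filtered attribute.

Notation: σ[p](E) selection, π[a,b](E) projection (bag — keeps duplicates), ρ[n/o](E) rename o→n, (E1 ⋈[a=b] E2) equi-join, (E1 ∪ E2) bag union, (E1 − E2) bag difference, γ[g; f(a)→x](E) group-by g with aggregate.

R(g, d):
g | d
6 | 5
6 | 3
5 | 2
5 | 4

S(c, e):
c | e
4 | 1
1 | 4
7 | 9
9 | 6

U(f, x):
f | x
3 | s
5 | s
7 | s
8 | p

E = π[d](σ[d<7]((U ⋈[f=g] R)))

σ filters on d, owned by the right side.
E' = π[d]((U ⋈[f=g] σ[d<7](R)))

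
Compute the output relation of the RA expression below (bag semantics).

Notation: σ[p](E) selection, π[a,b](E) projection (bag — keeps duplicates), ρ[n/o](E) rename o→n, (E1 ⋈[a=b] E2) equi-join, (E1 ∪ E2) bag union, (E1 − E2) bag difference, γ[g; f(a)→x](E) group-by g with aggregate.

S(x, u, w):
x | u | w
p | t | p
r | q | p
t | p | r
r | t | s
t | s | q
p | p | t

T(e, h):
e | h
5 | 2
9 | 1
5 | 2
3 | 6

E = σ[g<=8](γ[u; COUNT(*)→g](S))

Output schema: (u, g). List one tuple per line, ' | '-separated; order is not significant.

Row counts bottom-up:
  S → 6
  γ[u; COUNT(*)→g](S) → 4
  σ[g<=8](γ[u; COUNT(*)→g](S)) → 4

== RESULT ==
u | g
p | 2
q | 1
s | 1
t | 2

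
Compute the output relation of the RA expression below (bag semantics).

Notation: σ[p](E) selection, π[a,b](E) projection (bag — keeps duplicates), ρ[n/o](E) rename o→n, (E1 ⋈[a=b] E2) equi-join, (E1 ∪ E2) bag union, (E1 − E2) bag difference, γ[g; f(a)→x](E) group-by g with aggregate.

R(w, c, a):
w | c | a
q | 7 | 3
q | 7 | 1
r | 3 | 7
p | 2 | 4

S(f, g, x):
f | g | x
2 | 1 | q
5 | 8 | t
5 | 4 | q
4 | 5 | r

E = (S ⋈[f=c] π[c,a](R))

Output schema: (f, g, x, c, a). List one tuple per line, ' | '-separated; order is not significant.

Per-node cardinality:
  S → 4
  R → 4
  π[c,a](R) → 4
  (S ⋈[f=c] π[c,a](R)) → 1

== RESULT ==
f | g | x | c | a
2 | 1 | q | 2 | 4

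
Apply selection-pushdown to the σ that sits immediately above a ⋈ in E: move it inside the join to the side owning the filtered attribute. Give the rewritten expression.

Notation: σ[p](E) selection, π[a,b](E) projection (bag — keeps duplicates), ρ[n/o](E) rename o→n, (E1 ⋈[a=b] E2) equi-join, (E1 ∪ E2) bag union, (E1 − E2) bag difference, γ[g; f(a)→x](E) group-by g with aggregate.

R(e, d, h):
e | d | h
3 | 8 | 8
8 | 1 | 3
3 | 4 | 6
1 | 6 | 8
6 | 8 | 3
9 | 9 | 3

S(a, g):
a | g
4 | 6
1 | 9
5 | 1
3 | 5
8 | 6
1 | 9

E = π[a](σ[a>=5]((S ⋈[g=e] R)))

σ filters on a, owned by the left side.
E' = π[a]((σ[a>=5](S) ⋈[g=e] R))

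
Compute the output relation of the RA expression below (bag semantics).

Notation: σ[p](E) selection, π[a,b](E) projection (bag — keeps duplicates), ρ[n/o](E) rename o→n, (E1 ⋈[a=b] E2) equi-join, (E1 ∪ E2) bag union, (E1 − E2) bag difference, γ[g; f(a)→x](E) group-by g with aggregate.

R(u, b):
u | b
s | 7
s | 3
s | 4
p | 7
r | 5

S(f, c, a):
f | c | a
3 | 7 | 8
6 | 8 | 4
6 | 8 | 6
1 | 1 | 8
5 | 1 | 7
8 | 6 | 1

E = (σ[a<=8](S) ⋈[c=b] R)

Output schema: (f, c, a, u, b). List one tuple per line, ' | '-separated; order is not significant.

Per-node cardinality:
  S → 6
  σ[a<=8](S) → 6
  R → 5
  (σ[a<=8](S) ⋈[c=b] R) → 2

== RESULT ==
f | c | a | u | b
3 | 7 | 8 | p | 7
3 | 7 | 8 | s | 7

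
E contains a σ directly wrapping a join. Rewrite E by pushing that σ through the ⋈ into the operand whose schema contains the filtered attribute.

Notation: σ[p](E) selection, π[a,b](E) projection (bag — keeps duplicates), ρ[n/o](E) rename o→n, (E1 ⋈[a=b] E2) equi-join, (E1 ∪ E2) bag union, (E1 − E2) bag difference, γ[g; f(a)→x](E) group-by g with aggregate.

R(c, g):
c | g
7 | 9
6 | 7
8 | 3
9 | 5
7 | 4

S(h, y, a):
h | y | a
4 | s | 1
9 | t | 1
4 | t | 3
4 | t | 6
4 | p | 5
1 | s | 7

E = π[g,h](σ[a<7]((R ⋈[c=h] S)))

σ filters on a, owned by the right side.
E' = π[g,h]((R ⋈[c=h] σ[a<7](S)))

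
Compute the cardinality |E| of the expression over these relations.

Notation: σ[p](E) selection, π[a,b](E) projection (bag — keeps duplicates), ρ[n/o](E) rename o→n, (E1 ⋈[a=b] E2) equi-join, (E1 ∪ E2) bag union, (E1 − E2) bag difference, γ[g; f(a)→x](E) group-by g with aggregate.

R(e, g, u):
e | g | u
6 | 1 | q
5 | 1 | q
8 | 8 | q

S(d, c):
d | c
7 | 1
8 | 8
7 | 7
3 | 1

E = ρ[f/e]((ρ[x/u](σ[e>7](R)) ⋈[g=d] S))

Per-node cardinality:
  R → 3
  σ[e>7](R) → 1
  ρ[x/u](σ[e>7](R)) → 1
  S → 4
  (ρ[x/u](σ[e>7](R)) ⋈[g=d] S) → 1
  ρ[f/e]((ρ[x/u](σ[e>7](R)) ⋈[g=d] S)) → 1

|E| = 1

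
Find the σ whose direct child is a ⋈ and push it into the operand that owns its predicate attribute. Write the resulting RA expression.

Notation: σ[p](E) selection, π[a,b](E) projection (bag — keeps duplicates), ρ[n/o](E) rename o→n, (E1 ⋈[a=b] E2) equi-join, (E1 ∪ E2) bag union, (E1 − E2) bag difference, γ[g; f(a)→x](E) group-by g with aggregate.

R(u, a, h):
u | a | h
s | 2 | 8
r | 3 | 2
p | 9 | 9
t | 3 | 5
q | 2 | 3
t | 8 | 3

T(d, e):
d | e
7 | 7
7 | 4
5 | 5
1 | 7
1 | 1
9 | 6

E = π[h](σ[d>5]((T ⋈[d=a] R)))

σ filters on d, owned by the left side.
E' = π[h]((σ[d>5](T) ⋈[d=a] R))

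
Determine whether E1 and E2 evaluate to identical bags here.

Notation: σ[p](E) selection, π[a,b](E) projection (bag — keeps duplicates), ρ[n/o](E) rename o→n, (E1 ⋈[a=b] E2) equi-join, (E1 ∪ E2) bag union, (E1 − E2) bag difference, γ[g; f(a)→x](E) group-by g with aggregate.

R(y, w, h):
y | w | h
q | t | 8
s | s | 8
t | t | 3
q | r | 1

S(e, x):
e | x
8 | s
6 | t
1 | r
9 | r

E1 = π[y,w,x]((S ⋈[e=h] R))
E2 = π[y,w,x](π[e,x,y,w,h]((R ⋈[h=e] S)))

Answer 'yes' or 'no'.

E1 per-node cardinality:
  S → 4
  R → 4
  (S ⋈[e=h] R) → 3
  π[y,w,x]((S ⋈[e=h] R)) → 3
E2 per-node cardinality:
  R → 4
  S → 4
  (R ⋈[h=e] S) → 3
  π[e,x,y,w,h]((R ⋈[h=e] S)) → 3
  π[y,w,x](π[e,x,y,w,h]((R ⋈[h=e] S))) → 3

E1 and E2 produce the same multiset:
y | w | x
q | r | r
q | t | s
s | s | s

yes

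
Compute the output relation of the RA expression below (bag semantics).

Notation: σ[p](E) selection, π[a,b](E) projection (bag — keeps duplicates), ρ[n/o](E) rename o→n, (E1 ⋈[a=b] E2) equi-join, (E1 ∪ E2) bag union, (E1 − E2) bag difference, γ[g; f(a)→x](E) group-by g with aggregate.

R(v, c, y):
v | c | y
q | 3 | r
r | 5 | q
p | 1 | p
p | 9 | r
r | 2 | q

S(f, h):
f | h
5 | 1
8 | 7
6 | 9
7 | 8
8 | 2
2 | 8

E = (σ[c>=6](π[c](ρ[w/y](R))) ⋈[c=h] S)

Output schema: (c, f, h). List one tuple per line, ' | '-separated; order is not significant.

Row counts bottom-up:
  R → 5
  ρ[w/y](R) → 5
  π[c](ρ[w/y](R)) → 5
  σ[c>=6](π[c](ρ[w/y](R))) → 1
  S → 6
  (σ[c>=6](π[c](ρ[w/y](R))) ⋈[c=h] S) → 1

== RESULT ==
c | f | h
9 | 6 | 9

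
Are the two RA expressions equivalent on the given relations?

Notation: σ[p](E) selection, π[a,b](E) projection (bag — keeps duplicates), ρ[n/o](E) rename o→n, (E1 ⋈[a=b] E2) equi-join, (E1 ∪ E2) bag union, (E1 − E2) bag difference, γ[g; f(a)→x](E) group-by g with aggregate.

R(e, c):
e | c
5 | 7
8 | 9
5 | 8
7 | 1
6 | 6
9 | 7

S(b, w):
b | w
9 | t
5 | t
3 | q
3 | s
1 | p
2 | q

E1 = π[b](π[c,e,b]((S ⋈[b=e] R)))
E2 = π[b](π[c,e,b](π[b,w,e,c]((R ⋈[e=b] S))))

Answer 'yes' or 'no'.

E1 per-node cardinality:
  S → 6
  R → 6
  (S ⋈[b=e] R) → 3
  π[c,e,b]((S ⋈[b=e] R)) → 3
  π[b](π[c,e,b]((S ⋈[b=e] R))) → 3
E2 per-node cardinality:
  R → 6
  S → 6
  (R ⋈[e=b] S) → 3
  π[b,w,e,c]((R ⋈[e=b] S)) → 3
  π[c,e,b](π[b,w,e,c]((R ⋈[e=b] S))) → 3
  π[b](π[c,e,b](π[b,w,e,c]((R ⋈[e=b] S)))) → 3

E1 and E2 produce the same multiset:
b
5
5
9

yes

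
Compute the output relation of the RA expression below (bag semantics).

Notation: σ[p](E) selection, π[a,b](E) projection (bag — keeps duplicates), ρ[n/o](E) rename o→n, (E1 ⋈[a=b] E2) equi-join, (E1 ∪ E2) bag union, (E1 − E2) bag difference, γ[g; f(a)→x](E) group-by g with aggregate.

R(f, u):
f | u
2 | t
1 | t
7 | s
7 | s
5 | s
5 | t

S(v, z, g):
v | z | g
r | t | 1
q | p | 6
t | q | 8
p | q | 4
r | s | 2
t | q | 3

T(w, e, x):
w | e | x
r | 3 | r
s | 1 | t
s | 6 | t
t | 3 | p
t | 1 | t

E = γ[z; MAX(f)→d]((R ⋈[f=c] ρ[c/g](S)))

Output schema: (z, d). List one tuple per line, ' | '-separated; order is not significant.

Per-node cardinality:
  R → 6
  S → 6
  ρ[c/g](S) → 6
  (R ⋈[f=c] ρ[c/g](S)) → 2
  γ[z; MAX(f)→d]((R ⋈[f=c] ρ[c/g](S))) → 2

== RESULT ==
z | d
s | 2
t | 1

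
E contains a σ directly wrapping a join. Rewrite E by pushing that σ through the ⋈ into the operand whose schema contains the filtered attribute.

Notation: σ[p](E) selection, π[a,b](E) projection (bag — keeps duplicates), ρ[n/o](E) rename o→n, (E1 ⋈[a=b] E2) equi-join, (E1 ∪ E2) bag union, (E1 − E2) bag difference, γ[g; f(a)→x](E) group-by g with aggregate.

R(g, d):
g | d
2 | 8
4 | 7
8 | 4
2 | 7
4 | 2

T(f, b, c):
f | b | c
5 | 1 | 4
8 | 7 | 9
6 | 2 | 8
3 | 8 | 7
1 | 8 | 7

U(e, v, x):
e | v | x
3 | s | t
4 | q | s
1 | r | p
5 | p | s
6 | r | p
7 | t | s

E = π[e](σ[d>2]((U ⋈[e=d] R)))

σ filters on d, owned by the right side.
E' = π[e]((U ⋈[e=d] σ[d>2](R)))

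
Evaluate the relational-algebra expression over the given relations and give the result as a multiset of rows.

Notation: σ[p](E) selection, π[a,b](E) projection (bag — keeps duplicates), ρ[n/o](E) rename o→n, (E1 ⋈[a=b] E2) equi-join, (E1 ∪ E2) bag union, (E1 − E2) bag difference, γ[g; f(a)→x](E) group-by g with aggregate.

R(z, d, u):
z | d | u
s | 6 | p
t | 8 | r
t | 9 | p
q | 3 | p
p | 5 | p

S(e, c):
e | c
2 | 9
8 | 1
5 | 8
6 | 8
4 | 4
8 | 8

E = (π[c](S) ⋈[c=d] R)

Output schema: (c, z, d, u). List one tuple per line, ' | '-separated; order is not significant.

Stepwise |·|:
  S → 6
  π[c](S) → 6
  R → 5
  (π[c](S) ⋈[c=d] R) → 4

== RESULT ==
c | z | d | u
8 | t | 8 | r
8 | t | 8 | r
8 | t | 8 | r
9 | t | 9 | p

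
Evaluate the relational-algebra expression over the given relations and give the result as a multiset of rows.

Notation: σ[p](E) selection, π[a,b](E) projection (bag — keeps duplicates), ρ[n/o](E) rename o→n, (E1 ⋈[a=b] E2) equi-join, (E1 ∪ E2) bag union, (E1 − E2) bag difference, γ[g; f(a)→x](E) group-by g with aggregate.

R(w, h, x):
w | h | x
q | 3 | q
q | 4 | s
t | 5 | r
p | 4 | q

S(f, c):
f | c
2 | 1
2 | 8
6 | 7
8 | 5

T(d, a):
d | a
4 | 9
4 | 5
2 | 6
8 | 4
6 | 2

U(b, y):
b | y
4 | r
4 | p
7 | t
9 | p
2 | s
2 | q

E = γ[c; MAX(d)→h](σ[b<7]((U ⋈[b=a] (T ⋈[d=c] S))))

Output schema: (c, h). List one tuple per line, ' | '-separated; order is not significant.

Stepwise |·|:
  U → 6
  T → 5
  S → 4
  (T ⋈[d=c] S) → 1
  (U ⋈[b=a] (T ⋈[d=c] S)) → 2
  σ[b<7]((U ⋈[b=a] (T ⋈[d=c] S))) → 2
  γ[c; MAX(d)→h](σ[b<7]((U ⋈[b=a] (T ⋈[d=c] S)))) → 1

== RESULT ==
c | h
8 | 8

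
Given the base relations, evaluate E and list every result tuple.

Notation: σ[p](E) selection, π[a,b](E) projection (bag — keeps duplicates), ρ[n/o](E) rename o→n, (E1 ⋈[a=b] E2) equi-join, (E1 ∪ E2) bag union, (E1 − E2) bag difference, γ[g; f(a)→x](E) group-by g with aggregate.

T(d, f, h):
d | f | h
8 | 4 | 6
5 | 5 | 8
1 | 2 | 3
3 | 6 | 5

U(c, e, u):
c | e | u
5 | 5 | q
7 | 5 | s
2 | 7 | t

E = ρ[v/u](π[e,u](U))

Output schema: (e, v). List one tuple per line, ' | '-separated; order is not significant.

Row counts bottom-up:
  U → 3
  π[e,u](U) → 3
  ρ[v/u](π[e,u](U)) → 3

== RESULT ==
e | v
5 | q
5 | s
7 | t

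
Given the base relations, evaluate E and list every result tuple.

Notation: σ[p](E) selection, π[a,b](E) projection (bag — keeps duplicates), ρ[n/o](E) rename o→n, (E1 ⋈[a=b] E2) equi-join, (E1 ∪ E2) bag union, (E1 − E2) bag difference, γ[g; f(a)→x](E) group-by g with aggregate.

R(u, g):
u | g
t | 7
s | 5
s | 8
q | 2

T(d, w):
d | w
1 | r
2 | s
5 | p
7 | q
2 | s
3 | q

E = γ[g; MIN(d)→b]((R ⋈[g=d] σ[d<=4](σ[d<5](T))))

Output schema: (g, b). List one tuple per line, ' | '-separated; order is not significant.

Per-node cardinality:
  R → 4
  T → 6
  σ[d<5](T) → 4
  σ[d<=4](σ[d<5](T)) → 4
  (R ⋈[g=d] σ[d<=4](σ[d<5](T))) → 2
  γ[g; MIN(d)→b]((R ⋈[g=d] σ[d<=4](σ[d<5](T)))) → 1

== RESULT ==
g | b
2 | 2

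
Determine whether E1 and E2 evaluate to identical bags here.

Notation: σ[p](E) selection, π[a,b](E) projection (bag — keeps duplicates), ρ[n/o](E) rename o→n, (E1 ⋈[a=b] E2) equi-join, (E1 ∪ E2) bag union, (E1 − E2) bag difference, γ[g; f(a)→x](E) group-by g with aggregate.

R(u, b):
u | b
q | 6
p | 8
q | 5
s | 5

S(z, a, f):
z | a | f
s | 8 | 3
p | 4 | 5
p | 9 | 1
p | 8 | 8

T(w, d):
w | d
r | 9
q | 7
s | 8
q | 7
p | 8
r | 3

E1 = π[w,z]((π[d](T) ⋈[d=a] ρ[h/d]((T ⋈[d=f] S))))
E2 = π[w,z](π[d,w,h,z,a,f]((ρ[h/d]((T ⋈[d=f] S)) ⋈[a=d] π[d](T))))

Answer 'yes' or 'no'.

E1 per-node cardinality:
  T → 6
  π[d](T) → 6
  T → 6
  S → 4
  (T ⋈[d=f] S) → 3
  ρ[h/d]((T ⋈[d=f] S)) → 3
  (π[d](T) ⋈[d=a] ρ[h/d]((T ⋈[d=f] S))) → 6
  π[w,z]((π[d](T) ⋈[d=a] ρ[h/d]((T ⋈[d=f] S)))) → 6
E2 per-node cardinality:
  T → 6
  S → 4
  (T ⋈[d=f] S) → 3
  ρ[h/d]((T ⋈[d=f] S)) → 3
  T → 6
  π[d](T) → 6
  (ρ[h/d]((T ⋈[d=f] S)) ⋈[a=d] π[d](T)) → 6
  π[d,w,h,z,a,f]((ρ[h/d]((T ⋈[d=f] S)) ⋈[a=d] π[d](T))) → 6
  π[w,z](π[d,w,h,z,a,f]((ρ[h/d]((T ⋈[d=f] S)) ⋈[a=d] π[d](T)))) → 6

E1 and E2 produce the same multiset:
w | z
p | p
p | p
r | s
r | s
s | p
s | p

yes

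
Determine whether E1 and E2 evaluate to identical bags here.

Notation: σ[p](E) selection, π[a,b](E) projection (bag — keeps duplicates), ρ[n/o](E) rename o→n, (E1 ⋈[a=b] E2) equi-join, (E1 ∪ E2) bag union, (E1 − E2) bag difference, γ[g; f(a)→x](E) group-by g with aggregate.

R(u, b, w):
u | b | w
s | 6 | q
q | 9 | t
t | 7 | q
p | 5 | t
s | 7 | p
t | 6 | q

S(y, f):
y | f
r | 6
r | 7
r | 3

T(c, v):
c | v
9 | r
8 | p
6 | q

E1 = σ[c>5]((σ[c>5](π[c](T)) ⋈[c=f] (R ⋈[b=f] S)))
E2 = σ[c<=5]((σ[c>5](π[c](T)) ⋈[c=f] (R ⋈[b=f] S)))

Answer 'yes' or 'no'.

E1 subexpression sizes:
  T → 3
  π[c](T) → 3
  σ[c>5](π[c](T)) → 3
  R → 6
  S → 3
  (R ⋈[b=f] S) → 4
  (σ[c>5](π[c](T)) ⋈[c=f] (R ⋈[b=f] S)) → 2
  σ[c>5]((σ[c>5](π[c](T)) ⋈[c=f] (R ⋈[b=f] S))) → 2
E2 subexpression sizes:
  T → 3
  π[c](T) → 3
  σ[c>5](π[c](T)) → 3
  R → 6
  S → 3
  (R ⋈[b=f] S) → 4
  (σ[c>5](π[c](T)) ⋈[c=f] (R ⋈[b=f] S)) → 2
  σ[c<=5]((σ[c>5](π[c](T)) ⋈[c=f] (R ⋈[b=f] S))) → 0

E1 result:
c | u | b | w | y | f
6 | s | 6 | q | r | 6
6 | t | 6 | q | r | 6
E2 result:
c | u | b | w | y | f
(0 rows)
Witness: (6, 't', 6, 'q', 'r', 6) appears 1× in E1 but 0× in E2.

no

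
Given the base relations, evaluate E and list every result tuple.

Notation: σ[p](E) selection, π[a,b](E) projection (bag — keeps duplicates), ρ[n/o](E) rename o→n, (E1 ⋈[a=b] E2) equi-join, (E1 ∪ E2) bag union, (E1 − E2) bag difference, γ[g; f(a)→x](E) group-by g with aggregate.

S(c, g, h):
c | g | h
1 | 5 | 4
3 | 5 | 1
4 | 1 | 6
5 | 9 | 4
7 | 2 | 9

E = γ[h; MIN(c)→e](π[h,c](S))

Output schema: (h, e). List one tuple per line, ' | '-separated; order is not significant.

Per-node cardinality:
  S → 5
  π[h,c](S) → 5
  γ[h; MIN(c)→e](π[h,c](S)) → 4

== RESULT ==
h | e
1 | 3
4 | 1
6 | 4
9 | 7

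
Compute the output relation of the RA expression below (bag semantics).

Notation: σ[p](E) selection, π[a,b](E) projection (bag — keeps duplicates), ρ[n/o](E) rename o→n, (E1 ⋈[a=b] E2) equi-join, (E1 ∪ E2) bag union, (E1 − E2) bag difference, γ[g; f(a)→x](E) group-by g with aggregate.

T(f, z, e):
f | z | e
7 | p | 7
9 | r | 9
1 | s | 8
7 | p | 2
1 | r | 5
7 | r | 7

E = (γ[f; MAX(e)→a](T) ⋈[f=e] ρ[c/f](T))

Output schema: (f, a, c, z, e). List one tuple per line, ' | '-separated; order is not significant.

Subexpression sizes:
  T → 6
  γ[f; MAX(e)→a](T) → 3
  T → 6
  ρ[c/f](T) → 6
  (γ[f; MAX(e)→a](T) ⋈[f=e] ρ[c/f](T)) → 3

== RESULT ==
f | a | c | z | e
7 | 7 | 7 | p | 7
7 | 7 | 7 | r | 7
9 | 9 | 9 | r | 9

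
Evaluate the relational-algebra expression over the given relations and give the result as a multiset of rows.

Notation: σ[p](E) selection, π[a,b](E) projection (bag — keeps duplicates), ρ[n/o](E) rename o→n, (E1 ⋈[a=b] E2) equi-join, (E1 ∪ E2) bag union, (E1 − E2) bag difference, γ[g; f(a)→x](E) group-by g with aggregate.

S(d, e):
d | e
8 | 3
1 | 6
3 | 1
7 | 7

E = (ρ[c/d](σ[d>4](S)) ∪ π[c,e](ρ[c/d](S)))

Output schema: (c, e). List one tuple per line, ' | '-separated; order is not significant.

Stepwise |·|:
  S → 4
  σ[d>4](S) → 2
  ρ[c/d](σ[d>4](S)) → 2
  S → 4
  ρ[c/d](S) → 4
  π[c,e](ρ[c/d](S)) → 4
  (ρ[c/d](σ[d>4](S)) ∪ π[c,e](ρ[c/d](S))) → 6

== RESULT ==
c | e
1 | 6
3 | 1
7 | 7
7 | 7
8 | 3
8 | 3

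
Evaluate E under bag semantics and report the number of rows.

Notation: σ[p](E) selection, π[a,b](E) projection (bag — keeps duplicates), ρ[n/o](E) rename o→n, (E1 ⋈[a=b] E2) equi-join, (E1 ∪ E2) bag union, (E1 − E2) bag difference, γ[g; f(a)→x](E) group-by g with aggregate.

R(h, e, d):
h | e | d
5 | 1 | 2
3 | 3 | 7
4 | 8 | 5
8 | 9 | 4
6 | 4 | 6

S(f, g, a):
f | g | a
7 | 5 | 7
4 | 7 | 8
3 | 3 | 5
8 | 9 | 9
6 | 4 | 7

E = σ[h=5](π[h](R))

Per-node cardinality:
  R → 5
  π[h](R) → 5
  σ[h=5](π[h](R)) → 1

|E| = 1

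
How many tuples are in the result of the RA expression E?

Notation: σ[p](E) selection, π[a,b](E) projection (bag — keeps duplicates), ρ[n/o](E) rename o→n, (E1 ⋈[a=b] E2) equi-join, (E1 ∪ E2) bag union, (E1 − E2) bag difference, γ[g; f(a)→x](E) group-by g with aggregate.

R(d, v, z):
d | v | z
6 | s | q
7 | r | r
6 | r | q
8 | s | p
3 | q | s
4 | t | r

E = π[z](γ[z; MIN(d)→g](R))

Subexpression sizes:
  R → 6
  γ[z; MIN(d)→g](R) → 4
  π[z](γ[z; MIN(d)→g](R)) → 4

|E| = 4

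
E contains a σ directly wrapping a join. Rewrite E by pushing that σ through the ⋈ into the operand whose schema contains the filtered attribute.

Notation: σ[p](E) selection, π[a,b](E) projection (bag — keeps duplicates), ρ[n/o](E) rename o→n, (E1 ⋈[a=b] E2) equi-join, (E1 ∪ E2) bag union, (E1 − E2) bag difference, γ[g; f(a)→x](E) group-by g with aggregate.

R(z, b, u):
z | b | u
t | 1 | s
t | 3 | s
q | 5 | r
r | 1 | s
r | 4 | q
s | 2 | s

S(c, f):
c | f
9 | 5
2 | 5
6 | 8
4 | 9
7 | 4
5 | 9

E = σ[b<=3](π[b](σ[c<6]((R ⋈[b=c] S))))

σ filters on c, owned by the right side.
E' = σ[b<=3](π[b]((R ⋈[b=c] σ[c<6](S))))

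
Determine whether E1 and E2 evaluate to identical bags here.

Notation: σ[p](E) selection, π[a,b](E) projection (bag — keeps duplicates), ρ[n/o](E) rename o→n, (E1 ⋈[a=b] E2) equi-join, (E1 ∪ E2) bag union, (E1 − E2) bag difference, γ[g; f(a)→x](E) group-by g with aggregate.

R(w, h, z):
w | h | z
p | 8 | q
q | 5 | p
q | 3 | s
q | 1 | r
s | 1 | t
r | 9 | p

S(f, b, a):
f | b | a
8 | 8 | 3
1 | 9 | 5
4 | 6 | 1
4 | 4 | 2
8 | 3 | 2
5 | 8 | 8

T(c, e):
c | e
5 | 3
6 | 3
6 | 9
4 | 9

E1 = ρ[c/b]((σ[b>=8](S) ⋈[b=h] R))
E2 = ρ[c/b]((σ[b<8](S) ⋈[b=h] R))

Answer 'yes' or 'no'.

E1 subexpression sizes:
  S → 6
  σ[b>=8](S) → 3
  R → 6
  (σ[b>=8](S) ⋈[b=h] R) → 3
  ρ[c/b]((σ[b>=8](S) ⋈[b=h] R)) → 3
E2 subexpression sizes:
  S → 6
  σ[b<8](S) → 3
  R → 6
  (σ[b<8](S) ⋈[b=h] R) → 1
  ρ[c/b]((σ[b<8](S) ⋈[b=h] R)) → 1

E1 result:
f | c | a | w | h | z
1 | 9 | 5 | r | 9 | p
5 | 8 | 8 | p | 8 | q
8 | 8 | 3 | p | 8 | q
E2 result:
f | c | a | w | h | z
8 | 3 | 2 | q | 3 | s
Witness: (5, 8, 8, 'p', 8, 'q') appears 1× in E1 but 0× in E2.

no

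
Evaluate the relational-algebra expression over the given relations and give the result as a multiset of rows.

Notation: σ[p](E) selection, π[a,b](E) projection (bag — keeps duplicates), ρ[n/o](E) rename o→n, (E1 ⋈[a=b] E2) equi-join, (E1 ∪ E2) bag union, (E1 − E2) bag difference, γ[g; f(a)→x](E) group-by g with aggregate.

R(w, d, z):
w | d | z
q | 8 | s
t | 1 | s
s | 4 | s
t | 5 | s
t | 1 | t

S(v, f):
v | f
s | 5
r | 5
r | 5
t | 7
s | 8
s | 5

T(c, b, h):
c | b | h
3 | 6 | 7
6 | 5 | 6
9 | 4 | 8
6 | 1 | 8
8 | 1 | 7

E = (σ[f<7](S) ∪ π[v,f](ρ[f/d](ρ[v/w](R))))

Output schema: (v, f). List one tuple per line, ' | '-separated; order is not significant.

Per-node cardinality:
  S → 6
  σ[f<7](S) → 4
  R → 5
  ρ[v/w](R) → 5
  ρ[f/d](ρ[v/w](R)) → 5
  π[v,f](ρ[f/d](ρ[v/w](R))) → 5
  (σ[f<7](S) ∪ π[v,f](ρ[f/d](ρ[v/w](R)))) → 9

== RESULT ==
v | f
q | 8
r | 5
r | 5
s | 4
s | 5
s | 5
t | 1
t | 1
t | 5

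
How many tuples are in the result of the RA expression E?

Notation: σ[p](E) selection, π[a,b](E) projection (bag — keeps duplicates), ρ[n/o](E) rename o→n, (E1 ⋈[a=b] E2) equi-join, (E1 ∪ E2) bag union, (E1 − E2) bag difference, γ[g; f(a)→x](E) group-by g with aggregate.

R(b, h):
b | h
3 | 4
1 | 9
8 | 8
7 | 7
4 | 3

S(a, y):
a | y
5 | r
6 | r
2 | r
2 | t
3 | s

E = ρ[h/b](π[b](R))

Row counts bottom-up:
  R → 5
  π[b](R) → 5
  ρ[h/b](π[b](R)) → 5

|E| = 5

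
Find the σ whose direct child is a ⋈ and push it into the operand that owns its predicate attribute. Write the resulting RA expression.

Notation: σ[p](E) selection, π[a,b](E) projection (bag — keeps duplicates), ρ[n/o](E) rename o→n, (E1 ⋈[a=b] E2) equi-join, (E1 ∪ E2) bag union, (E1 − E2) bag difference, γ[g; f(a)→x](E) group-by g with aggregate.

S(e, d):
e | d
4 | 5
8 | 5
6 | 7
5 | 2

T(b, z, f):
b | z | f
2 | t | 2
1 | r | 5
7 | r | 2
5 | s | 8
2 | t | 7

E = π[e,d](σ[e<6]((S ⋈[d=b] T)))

σ filters on e, owned by the left side.
E' = π[e,d]((σ[e<6](S) ⋈[d=b] T))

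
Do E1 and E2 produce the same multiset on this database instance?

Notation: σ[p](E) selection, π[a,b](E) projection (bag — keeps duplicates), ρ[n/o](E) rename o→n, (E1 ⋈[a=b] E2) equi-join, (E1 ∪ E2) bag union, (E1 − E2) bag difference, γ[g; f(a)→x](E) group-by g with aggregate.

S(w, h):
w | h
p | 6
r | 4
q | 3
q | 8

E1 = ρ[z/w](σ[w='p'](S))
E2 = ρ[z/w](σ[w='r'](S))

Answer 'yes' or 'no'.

E1 subexpression sizes:
  S → 4
  σ[w='p'](S) → 1
  ρ[z/w](σ[w='p'](S)) → 1
E2 subexpression sizes:
  S → 4
  σ[w='r'](S) → 1
  ρ[z/w](σ[w='r'](S)) → 1

E1 result:
z | h
p | 6
E2 result:
z | h
r | 4
Witness: ('p', 6) appears 1× in E1 but 0× in E2.

no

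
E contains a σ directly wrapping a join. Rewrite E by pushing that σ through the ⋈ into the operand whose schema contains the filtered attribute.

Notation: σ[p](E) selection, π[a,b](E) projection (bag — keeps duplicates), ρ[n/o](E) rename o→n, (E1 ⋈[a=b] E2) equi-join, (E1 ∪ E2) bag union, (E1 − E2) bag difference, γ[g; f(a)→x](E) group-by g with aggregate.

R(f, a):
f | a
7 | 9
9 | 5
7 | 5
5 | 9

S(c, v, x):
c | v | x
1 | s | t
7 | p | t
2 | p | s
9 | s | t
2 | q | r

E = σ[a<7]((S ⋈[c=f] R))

σ filters on a, owned by the right side.
E' = (S ⋈[c=f] σ[a<7](R))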